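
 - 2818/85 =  - 2818/85 = - 33.15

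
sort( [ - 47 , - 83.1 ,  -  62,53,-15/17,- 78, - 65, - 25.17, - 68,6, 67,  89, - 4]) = [ - 83.1, - 78, - 68, - 65, - 62, - 47,-25.17, - 4 , - 15/17,6,53,67 , 89 ] 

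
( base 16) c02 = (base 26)4e6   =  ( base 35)2ht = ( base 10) 3074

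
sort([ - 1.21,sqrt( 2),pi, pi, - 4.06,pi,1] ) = [ - 4.06, - 1.21,1,sqrt (2),pi,pi, pi] 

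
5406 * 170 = 919020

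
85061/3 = 85061/3  =  28353.67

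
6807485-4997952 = 1809533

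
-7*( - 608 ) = 4256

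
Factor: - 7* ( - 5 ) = 35 = 5^1*7^1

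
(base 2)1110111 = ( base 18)6b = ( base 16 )77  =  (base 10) 119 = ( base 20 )5j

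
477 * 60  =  28620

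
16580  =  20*829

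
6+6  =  12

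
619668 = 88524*7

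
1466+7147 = 8613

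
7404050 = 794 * 9325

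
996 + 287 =1283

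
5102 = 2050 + 3052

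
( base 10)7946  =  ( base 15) 254b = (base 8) 17412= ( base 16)1f0a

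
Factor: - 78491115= -3^2*5^1*  1744247^1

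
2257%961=335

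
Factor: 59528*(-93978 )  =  -5594322384 = -2^4 * 3^2*7^1*23^1*227^1*1063^1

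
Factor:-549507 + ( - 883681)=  - 1433188= -2^2 * 358297^1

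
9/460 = 9/460=0.02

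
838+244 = 1082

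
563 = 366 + 197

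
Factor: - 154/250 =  - 5^(-3) * 7^1*11^1=-77/125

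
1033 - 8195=-7162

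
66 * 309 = 20394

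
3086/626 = 4 + 291/313 = 4.93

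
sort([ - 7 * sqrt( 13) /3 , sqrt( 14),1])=[ - 7*sqrt(13)/3,1, sqrt( 14)]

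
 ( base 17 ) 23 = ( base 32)15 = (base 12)31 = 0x25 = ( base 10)37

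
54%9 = 0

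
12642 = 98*129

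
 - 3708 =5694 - 9402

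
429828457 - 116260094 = 313568363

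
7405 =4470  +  2935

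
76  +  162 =238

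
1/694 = 1/694 = 0.00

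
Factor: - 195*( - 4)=2^2*3^1*5^1*13^1 = 780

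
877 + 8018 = 8895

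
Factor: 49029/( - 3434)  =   - 2^( - 1 ) * 3^1*17^( - 1)*59^1 * 101^(  -  1)*277^1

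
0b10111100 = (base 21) 8k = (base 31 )62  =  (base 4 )2330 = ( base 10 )188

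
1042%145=27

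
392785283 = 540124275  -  147338992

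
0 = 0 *804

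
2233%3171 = 2233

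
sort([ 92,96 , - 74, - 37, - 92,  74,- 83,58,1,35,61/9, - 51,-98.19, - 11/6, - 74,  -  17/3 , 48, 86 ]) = [- 98.19, - 92,-83,-74, - 74, - 51, - 37,-17/3, -11/6,1,  61/9,35, 48, 58, 74 , 86,92, 96 ]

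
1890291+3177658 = 5067949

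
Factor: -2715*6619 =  - 3^1*5^1*181^1 * 6619^1= - 17970585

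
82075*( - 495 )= - 40627125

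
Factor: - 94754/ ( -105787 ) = 2^1*73^1*163^( - 1)=146/163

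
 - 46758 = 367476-414234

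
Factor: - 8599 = - 8599^1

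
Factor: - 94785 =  - 3^1*5^1*71^1*89^1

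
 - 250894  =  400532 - 651426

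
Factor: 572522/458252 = 2^(-1 ) * 17^ ( - 1 )*23^( - 1)*977^1 = 977/782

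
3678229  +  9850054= 13528283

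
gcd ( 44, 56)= 4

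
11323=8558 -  - 2765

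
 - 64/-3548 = 16/887 = 0.02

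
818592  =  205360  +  613232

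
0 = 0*59529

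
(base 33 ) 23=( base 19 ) 3c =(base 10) 69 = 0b1000101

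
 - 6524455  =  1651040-8175495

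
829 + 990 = 1819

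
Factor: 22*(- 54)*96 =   -  2^7*3^4*11^1 =- 114048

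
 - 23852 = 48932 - 72784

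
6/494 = 3/247 = 0.01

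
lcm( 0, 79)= 0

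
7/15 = 7/15 = 0.47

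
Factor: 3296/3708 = 2^3* 3^(  -  2 ) = 8/9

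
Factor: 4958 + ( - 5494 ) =  -  2^3  *67^1 = - 536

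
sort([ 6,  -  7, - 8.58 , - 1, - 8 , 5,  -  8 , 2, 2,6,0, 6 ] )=[ - 8.58, - 8,  -  8,- 7, - 1, 0, 2, 2,5, 6,6,  6 ]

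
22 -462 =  - 440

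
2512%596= 128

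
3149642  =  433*7274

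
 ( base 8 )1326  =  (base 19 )204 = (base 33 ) M0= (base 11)600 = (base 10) 726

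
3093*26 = 80418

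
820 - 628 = 192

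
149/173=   149/173 = 0.86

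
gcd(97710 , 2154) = 6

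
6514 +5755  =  12269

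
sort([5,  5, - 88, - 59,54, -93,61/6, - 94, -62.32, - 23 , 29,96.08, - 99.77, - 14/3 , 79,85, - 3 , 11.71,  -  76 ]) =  [  -  99.77, - 94 ,-93,-88, - 76, - 62.32,- 59, - 23 , - 14/3,  -  3,5,5  ,  61/6,11.71, 29, 54,79, 85, 96.08]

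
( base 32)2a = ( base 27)2k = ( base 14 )54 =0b1001010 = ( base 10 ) 74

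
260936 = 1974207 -1713271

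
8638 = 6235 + 2403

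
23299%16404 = 6895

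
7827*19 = 148713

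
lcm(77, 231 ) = 231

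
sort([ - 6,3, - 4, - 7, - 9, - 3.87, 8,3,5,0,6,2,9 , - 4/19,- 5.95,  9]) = [-9,- 7,-6, - 5.95, - 4, - 3.87, - 4/19,0,2, 3, 3,5,6,8, 9, 9 ]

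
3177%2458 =719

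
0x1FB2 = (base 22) GGI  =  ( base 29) 9in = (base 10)8114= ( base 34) 70m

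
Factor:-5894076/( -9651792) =491173/804316  =  2^( -2)*29^1*233^( - 1 )* 863^( - 1 ) *16937^1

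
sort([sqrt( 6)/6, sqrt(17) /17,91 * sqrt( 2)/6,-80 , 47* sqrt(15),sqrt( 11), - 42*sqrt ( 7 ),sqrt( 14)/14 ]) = [-42 * sqrt ( 7 ), - 80, sqrt( 17 ) /17,sqrt( 14 )/14, sqrt(6 ) /6, sqrt( 11 ),  91*sqrt( 2)/6, 47*sqrt( 15 ) ]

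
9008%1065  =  488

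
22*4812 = 105864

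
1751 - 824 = 927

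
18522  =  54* 343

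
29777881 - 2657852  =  27120029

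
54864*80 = 4389120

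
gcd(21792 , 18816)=96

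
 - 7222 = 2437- 9659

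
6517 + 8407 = 14924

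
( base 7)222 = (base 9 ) 136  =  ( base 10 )114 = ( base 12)96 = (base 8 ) 162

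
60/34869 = 20/11623 = 0.00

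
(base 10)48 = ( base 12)40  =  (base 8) 60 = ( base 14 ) 36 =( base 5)143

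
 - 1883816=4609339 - 6493155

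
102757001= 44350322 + 58406679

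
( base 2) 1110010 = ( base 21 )59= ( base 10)114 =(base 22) 54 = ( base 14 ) 82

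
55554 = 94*591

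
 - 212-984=-1196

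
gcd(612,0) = 612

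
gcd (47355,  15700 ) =5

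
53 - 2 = 51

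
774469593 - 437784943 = 336684650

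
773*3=2319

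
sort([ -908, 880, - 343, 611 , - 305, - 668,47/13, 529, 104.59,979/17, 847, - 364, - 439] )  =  [ - 908, - 668, - 439,-364,-343, - 305,47/13,979/17,104.59, 529,611, 847, 880 ]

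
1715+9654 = 11369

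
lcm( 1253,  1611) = 11277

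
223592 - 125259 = 98333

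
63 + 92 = 155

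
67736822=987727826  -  919991004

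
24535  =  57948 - 33413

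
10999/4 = 2749+3/4 = 2749.75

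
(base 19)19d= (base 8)1041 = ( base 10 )545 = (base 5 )4140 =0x221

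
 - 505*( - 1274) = 643370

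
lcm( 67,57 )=3819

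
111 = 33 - - 78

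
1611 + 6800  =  8411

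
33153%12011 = 9131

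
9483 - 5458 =4025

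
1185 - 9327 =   -  8142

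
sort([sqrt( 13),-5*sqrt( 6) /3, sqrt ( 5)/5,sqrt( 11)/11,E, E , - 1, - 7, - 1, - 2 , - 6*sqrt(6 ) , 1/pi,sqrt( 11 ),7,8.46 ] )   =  [ - 6*sqrt( 6), - 7, - 5* sqrt(6) /3,  -  2,-1, - 1,sqrt(11)/11,  1/pi, sqrt( 5)/5, E,E,sqrt( 11), sqrt ( 13),7, 8.46 ] 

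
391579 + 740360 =1131939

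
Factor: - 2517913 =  - 31^1*81223^1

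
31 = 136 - 105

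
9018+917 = 9935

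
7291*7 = 51037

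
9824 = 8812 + 1012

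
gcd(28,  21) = 7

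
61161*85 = 5198685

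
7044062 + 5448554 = 12492616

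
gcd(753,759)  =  3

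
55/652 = 55/652 = 0.08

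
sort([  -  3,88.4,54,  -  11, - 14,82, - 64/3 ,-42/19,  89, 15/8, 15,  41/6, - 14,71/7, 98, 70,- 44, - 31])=[ - 44 , - 31 , - 64/3, - 14,-14,-11, - 3, - 42/19,15/8,41/6,  71/7,15, 54,70,82,88.4,89,98]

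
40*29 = 1160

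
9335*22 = 205370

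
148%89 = 59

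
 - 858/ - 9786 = 143/1631 = 0.09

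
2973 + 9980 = 12953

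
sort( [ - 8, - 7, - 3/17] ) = [ - 8  ,  -  7, - 3/17]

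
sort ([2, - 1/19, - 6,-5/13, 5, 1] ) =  [ - 6, - 5/13, - 1/19,1,2,5 ] 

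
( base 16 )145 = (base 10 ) 325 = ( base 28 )BH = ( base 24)DD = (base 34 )9j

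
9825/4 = 9825/4=2456.25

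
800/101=800/101 = 7.92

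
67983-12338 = 55645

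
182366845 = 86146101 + 96220744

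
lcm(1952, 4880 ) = 9760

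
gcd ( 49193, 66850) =1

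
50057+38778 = 88835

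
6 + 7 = 13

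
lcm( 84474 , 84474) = 84474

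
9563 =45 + 9518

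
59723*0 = 0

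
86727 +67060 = 153787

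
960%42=36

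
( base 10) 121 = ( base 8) 171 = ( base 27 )4D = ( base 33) 3M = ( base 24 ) 51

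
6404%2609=1186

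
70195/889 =78 + 853/889 = 78.96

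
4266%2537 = 1729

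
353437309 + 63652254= 417089563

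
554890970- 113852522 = 441038448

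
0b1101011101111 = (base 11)51a9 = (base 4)1223233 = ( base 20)H4F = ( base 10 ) 6895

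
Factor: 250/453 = 2^1 * 3^( - 1 )*5^3*151^(- 1 )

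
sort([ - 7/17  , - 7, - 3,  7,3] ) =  [ - 7, - 3, -7/17,  3,7]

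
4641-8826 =-4185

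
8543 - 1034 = 7509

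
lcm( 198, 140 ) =13860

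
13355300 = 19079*700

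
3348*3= 10044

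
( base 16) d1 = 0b11010001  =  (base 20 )a9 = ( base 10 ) 209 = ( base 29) 76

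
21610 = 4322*5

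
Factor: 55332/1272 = 2^( - 1)*3^1*29^1  =  87/2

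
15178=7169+8009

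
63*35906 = 2262078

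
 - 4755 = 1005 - 5760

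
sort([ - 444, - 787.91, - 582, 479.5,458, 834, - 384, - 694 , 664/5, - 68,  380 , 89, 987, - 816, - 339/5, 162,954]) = [ - 816, -787.91, - 694,-582, - 444,-384, - 68, - 339/5 , 89,664/5, 162,380 , 458,479.5,834, 954,987]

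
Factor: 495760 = 2^4*5^1*6197^1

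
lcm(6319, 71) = 6319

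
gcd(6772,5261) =1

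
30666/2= 15333=15333.00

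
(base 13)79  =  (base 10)100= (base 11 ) 91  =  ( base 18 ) 5A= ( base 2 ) 1100100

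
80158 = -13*( -6166)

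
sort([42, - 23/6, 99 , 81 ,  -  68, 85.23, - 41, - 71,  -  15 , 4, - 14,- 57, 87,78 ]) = [ - 71, - 68 ,-57, - 41 ,-15 , - 14,-23/6,  4, 42, 78  ,  81, 85.23, 87,99]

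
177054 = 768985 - 591931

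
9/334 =9/334 = 0.03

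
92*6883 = 633236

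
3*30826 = 92478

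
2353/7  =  336 +1/7 = 336.14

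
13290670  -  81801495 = -68510825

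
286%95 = 1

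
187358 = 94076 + 93282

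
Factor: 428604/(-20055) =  - 2^2 *5^( - 1)*7^( - 1)*11^1*17^1 = -  748/35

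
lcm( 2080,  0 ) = 0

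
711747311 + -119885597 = 591861714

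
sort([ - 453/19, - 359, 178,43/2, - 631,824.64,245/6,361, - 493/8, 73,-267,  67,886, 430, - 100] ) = [ - 631, - 359 ,-267, - 100, - 493/8, - 453/19,43/2,245/6,67,73,178,361, 430, 824.64,886 ] 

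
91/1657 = 91/1657 = 0.05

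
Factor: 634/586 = 293^ ( - 1)* 317^1 = 317/293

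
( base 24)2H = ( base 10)65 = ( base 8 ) 101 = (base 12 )55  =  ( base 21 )32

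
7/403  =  7/403 = 0.02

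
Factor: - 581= -7^1*83^1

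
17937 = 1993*9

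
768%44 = 20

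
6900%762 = 42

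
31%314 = 31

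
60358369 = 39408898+20949471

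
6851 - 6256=595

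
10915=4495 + 6420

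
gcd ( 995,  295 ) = 5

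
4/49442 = 2/24721 =0.00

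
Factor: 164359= 13^1 *47^1*269^1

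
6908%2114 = 566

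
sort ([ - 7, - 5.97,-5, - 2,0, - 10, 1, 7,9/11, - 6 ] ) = [ - 10,-7, - 6, - 5.97, - 5, -2, 0,9/11,  1,  7]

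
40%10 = 0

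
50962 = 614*83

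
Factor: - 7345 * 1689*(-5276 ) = 65452499580 = 2^2 * 3^1 * 5^1*13^1*  113^1*563^1*1319^1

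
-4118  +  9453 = 5335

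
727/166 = 727/166   =  4.38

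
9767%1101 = 959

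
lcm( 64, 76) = 1216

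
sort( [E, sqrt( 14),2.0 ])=[2.0,E,sqrt( 14)]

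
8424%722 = 482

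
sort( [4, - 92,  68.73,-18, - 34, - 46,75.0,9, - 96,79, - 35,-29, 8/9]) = [ - 96, - 92, - 46,-35, - 34,-29,-18, 8/9, 4 , 9,68.73, 75.0,  79 ] 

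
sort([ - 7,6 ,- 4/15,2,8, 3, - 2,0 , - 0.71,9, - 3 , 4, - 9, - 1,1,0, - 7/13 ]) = [-9, - 7, - 3, - 2,  -  1, - 0.71,-7/13, - 4/15,0, 0, 1, 2 , 3 , 4, 6,8,9]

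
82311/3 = 27437 = 27437.00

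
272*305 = 82960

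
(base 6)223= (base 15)5C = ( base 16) 57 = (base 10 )87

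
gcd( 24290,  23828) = 14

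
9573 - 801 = 8772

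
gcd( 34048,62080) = 128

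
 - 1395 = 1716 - 3111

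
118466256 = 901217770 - 782751514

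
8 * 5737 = 45896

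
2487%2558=2487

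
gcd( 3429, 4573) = 1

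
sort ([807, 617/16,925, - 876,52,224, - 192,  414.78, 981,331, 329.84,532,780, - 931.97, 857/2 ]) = [ - 931.97, - 876, - 192, 617/16,52, 224, 329.84,331,414.78,857/2, 532,780,807,925,981 ] 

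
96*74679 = 7169184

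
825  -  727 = 98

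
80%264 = 80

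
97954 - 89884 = 8070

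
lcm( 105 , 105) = 105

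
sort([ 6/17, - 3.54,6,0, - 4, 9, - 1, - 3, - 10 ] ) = [-10, - 4, -3.54,-3, - 1, 0, 6/17, 6, 9 ]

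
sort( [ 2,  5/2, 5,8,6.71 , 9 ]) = [ 2 , 5/2, 5,6.71,  8,9]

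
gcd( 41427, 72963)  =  9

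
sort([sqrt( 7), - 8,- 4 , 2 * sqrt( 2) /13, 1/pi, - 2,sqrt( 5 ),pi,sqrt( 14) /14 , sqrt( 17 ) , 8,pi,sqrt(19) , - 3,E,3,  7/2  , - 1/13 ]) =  [ - 8, - 4, - 3, - 2, - 1/13 , 2*sqrt( 2) /13, sqrt (14 ) /14 , 1/pi,sqrt( 5), sqrt( 7 ) , E,  3,  pi , pi,7/2, sqrt( 17) , sqrt( 19) , 8]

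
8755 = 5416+3339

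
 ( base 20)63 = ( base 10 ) 123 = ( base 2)1111011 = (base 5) 443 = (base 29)47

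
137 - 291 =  - 154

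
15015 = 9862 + 5153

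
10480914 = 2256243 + 8224671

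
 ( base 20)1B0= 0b1001101100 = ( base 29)lb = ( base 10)620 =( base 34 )i8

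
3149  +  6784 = 9933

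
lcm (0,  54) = 0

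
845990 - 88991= 756999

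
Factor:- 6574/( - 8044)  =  2^( - 1 )*19^1*173^1*2011^( - 1) = 3287/4022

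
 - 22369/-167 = 133  +  158/167 = 133.95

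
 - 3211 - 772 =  - 3983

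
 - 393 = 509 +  - 902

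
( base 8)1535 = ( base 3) 1011220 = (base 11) 713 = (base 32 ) qt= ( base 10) 861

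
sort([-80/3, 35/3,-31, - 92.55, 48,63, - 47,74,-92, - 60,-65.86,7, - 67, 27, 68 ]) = [-92.55, - 92, - 67,  -  65.86, - 60, - 47, - 31,-80/3, 7, 35/3,27,  48, 63, 68,74]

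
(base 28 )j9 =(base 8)1035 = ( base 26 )KL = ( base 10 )541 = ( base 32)GT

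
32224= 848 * 38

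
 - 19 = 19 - 38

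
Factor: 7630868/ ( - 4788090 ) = -2^1 * 3^( - 2) * 5^(-1)*7^2 * 38933^1  *53201^( - 1) =- 3815434/2394045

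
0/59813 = 0 = 0.00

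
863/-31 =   -  28+5/31 = - 27.84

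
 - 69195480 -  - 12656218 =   -  56539262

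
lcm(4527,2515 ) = 22635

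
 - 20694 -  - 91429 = 70735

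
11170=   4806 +6364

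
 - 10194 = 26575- 36769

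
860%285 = 5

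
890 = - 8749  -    -  9639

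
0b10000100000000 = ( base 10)8448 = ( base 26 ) CCO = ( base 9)12526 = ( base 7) 33426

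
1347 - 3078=  -  1731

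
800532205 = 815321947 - 14789742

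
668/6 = 111  +  1/3 = 111.33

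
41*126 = 5166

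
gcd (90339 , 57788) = 1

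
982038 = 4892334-3910296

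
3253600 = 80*40670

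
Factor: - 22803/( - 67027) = 33/97 = 3^1*11^1*97^( - 1)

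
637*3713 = 2365181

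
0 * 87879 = 0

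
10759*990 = 10651410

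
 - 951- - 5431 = 4480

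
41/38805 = 41/38805 = 0.00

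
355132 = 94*3778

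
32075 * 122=3913150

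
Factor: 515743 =37^1*53^1 * 263^1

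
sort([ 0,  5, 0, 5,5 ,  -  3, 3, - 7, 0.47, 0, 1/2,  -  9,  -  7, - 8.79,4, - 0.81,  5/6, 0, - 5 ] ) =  [ - 9,-8.79, - 7, - 7,-5, - 3,- 0.81, 0, 0 , 0, 0, 0.47,1/2, 5/6,  3,4, 5, 5,5 ] 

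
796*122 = 97112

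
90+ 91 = 181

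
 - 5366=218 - 5584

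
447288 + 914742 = 1362030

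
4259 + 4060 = 8319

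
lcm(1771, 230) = 17710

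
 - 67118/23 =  - 2919+19/23 = - 2918.17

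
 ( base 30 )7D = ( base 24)97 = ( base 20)b3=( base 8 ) 337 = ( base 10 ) 223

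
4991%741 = 545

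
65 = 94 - 29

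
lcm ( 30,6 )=30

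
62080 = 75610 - 13530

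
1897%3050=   1897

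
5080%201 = 55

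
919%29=20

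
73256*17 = 1245352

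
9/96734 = 9/96734= 0.00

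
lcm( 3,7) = 21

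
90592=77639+12953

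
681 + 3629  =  4310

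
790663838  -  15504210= 775159628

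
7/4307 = 7/4307= 0.00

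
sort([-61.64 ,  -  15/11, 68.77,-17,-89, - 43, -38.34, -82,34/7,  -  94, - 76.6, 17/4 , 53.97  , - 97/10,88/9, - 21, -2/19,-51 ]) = [ - 94, - 89,-82,-76.6, - 61.64, - 51,-43,-38.34,-21,-17, - 97/10,-15/11, - 2/19,17/4,34/7,88/9,53.97,68.77]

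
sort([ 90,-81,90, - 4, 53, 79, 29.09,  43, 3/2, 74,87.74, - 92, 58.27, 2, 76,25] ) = [-92, - 81,- 4, 3/2,2,25, 29.09, 43, 53, 58.27,74, 76,79, 87.74, 90, 90 ]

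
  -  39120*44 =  -1721280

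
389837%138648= 112541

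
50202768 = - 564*( - 89012)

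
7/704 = 7/704 = 0.01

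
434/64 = 217/32 = 6.78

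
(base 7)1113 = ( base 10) 402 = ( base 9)486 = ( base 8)622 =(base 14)20A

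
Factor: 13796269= 13796269^1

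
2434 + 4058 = 6492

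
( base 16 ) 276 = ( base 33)j3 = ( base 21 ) 190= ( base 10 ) 630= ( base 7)1560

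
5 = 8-3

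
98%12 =2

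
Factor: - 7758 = -2^1*3^2*431^1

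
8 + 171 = 179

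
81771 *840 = 68687640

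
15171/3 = 5057 = 5057.00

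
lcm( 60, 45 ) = 180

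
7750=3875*2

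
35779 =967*37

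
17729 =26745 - 9016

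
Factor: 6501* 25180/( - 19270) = -2^1*3^1*11^1*41^ ( - 1 )*47^( - 1)*197^1*1259^1 = -  16369518/1927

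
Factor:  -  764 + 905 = 141  =  3^1 *47^1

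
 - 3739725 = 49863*(-75 )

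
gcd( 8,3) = 1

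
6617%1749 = 1370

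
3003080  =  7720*389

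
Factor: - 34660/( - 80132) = 8665/20033 = 5^1*13^( - 1 ) * 23^( - 1)*67^( - 1 ) * 1733^1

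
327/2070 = 109/690= 0.16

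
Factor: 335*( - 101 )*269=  - 9101615 = -  5^1*67^1 * 101^1 * 269^1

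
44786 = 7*6398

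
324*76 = 24624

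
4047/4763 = 4047/4763 =0.85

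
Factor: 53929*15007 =809312503 = 43^1*199^1*  271^1*349^1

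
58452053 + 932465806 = 990917859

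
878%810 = 68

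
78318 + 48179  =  126497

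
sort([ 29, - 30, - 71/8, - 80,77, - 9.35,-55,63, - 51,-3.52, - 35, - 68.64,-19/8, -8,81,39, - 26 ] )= [ - 80,-68.64,-55,-51, - 35, - 30, - 26, - 9.35, - 71/8, - 8, - 3.52, - 19/8,29,39,63 , 77, 81]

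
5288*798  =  4219824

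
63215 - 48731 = 14484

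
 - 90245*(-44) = 3970780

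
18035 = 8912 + 9123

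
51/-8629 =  - 51/8629 = -  0.01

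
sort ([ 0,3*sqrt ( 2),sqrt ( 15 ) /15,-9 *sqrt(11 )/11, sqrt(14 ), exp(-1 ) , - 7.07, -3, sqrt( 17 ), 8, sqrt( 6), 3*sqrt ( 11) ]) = [ - 7.07,-3, - 9*sqrt( 11) /11, 0,sqrt(15 ) /15,exp(  -  1 ),sqrt ( 6 ), sqrt( 14 ), sqrt( 17),3*sqrt ( 2), 8,3*sqrt(11)]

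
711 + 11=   722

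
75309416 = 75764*994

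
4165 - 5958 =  - 1793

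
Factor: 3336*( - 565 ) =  - 2^3*3^1 *5^1*113^1*139^1 = - 1884840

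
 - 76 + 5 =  - 71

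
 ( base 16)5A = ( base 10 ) 90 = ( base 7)156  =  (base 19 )4E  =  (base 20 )4a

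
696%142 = 128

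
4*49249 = 196996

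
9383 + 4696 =14079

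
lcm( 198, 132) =396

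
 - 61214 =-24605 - 36609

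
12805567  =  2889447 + 9916120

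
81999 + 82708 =164707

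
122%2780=122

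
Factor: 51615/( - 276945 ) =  - 93/499 = - 3^1*31^1*499^( - 1 ) 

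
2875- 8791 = -5916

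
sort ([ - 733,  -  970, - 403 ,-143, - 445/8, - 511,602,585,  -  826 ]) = [ - 970, - 826, - 733, - 511, - 403, - 143, - 445/8,585,602 ]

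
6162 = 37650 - 31488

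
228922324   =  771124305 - 542201981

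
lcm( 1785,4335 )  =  30345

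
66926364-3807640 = 63118724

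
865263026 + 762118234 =1627381260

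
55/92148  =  55/92148 = 0.00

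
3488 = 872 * 4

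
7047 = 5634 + 1413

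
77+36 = 113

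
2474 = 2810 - 336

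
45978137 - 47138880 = - 1160743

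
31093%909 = 187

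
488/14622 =244/7311 = 0.03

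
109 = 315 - 206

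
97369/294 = 97369/294=331.19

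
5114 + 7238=12352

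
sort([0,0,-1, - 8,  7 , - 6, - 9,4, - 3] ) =[ - 9,  -  8, - 6,-3, - 1,0,0,  4,7] 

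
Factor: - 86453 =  - 86453^1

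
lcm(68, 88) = 1496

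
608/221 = 2  +  166/221 = 2.75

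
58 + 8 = 66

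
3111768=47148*66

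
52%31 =21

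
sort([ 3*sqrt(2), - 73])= [-73, 3*sqrt(2 )]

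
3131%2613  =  518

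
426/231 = 142/77 = 1.84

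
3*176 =528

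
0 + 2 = 2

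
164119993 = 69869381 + 94250612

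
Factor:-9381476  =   - 2^2*13^1*180413^1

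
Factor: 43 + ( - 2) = 41^1 = 41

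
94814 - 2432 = 92382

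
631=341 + 290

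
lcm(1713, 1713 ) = 1713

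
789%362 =65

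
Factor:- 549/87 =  - 3^1*29^(  -  1 ) * 61^1 = -183/29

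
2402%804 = 794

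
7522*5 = 37610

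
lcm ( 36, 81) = 324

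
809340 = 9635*84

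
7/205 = 7/205 = 0.03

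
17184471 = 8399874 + 8784597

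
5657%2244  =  1169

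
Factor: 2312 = 2^3*17^2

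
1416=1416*1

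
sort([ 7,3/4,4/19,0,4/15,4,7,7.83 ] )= [ 0,4/19,4/15,3/4,4 , 7,7,7.83]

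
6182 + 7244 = 13426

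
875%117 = 56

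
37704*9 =339336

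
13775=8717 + 5058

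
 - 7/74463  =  - 1 + 74456/74463 = - 0.00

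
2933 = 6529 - 3596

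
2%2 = 0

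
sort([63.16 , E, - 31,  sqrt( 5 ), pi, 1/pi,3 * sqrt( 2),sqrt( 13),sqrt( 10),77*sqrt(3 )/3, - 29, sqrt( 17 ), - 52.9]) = [ - 52.9  , - 31, - 29, 1/pi,sqrt( 5),E,  pi,sqrt( 10 ), sqrt(13),sqrt(17), 3*sqrt( 2), 77 * sqrt( 3)/3,63.16 ] 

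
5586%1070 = 236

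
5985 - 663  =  5322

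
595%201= 193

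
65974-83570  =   - 17596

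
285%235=50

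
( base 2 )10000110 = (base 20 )6e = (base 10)134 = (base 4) 2012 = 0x86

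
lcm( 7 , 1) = 7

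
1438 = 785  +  653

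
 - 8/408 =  - 1/51 = - 0.02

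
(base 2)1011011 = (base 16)5b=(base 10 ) 91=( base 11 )83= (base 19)4f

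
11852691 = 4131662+7721029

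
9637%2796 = 1249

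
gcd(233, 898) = 1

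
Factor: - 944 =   -  2^4*59^1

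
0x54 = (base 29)2q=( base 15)59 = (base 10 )84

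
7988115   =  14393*555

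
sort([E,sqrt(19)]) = [ E, sqrt(19)]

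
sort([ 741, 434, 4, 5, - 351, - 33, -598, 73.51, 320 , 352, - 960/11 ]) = [ - 598,-351, - 960/11 , -33  ,  4, 5,73.51,320,352, 434, 741]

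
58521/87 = 672 + 19/29 =672.66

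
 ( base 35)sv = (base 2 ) 1111110011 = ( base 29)15p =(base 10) 1011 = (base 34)tp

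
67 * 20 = 1340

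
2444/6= 1222/3 = 407.33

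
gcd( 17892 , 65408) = 28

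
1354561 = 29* 46709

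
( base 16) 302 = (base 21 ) 1FE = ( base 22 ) 1D0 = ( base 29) QG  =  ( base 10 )770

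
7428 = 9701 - 2273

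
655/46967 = 655/46967 = 0.01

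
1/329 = 1/329 = 0.00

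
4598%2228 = 142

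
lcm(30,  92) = 1380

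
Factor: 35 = 5^1 * 7^1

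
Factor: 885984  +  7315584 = 2^5*3^1*37^1*2309^1 = 8201568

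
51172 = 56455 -5283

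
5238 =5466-228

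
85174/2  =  42587 =42587.00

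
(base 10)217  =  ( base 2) 11011001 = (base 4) 3121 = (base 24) 91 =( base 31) 70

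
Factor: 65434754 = 2^1*7^1 * 11^1*53^1*8017^1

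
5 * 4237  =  21185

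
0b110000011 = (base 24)G3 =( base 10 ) 387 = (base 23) gj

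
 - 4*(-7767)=31068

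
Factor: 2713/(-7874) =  - 2^( - 1)*31^( - 1)*127^( - 1)*2713^1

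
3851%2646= 1205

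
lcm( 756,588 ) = 5292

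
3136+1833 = 4969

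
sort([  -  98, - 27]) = [ - 98 ,  -  27 ] 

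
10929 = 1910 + 9019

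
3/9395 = 3/9395 = 0.00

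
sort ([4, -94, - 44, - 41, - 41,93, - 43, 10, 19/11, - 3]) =[ - 94, - 44,-43, - 41, - 41,- 3 , 19/11, 4, 10 , 93]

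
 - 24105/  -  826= 24105/826 = 29.18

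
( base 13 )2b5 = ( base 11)402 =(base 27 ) i0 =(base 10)486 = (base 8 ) 746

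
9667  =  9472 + 195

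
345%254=91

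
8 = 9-1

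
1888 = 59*32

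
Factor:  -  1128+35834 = 2^1*7^1 * 37^1 * 67^1 = 34706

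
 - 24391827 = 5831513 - 30223340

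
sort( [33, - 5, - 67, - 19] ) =[-67,  -  19, - 5, 33] 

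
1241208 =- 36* (-34478)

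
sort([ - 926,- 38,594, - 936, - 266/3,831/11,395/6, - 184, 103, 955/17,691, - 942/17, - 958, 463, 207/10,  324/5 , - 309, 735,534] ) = [ - 958, - 936, - 926, - 309, - 184, - 266/3, - 942/17, - 38, 207/10,955/17,  324/5,395/6,831/11,103,  463, 534,594 , 691,735 ]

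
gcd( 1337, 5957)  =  7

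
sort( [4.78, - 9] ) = [ - 9,4.78 ]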